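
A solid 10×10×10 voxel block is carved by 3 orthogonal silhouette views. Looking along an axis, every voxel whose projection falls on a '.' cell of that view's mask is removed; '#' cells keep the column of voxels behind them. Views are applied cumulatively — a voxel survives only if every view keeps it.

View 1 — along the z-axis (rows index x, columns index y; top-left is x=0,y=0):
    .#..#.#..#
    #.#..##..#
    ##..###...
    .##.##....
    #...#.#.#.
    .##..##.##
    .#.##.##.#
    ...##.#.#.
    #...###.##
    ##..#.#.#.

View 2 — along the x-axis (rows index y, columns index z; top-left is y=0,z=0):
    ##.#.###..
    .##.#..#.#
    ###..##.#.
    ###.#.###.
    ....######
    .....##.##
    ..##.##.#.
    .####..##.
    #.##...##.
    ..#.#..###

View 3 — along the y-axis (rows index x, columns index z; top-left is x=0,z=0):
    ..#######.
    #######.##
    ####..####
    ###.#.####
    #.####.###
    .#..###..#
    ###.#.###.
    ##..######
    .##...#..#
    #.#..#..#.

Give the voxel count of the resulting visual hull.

initial block: 10^3 = 1000
step 1: project along z, AND mask (49/100) → |grid| = 490
step 2: project along x, AND mask (55/100) → |grid| = 261
step 3: project along y, AND mask (68/100) → |grid| = 177

|visual hull| = 177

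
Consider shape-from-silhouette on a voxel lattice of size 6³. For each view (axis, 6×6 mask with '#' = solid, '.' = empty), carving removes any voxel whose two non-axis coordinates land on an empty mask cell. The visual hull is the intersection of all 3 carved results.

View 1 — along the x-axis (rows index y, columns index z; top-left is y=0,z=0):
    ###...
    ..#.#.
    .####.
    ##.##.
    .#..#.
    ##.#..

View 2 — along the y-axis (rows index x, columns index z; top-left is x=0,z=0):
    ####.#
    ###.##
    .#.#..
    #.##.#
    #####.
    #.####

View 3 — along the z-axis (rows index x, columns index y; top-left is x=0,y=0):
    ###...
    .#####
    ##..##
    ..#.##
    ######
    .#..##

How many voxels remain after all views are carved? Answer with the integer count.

|visual hull| = 50

start: 6×6×6 = 216 voxels
V1 x: intersect with YZ mask (18 set) -- 108 left
V2 y: intersect with XZ mask (26 set) -- 77 left
V3 z: intersect with XY mask (24 set) -- 50 left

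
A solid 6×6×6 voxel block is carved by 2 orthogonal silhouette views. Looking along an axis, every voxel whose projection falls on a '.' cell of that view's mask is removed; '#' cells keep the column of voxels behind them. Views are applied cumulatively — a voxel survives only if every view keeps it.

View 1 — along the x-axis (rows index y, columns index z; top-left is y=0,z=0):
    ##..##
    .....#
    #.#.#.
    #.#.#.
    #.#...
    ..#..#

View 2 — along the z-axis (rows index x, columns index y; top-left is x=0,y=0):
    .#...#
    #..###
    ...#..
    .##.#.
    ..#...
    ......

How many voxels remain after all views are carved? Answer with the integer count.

initial block: 6^3 = 216
V1 x: intersect with YZ mask (15 set) -- 90 left
V2 z: intersect with XY mask (11 set) -- 26 left

voxel count = 26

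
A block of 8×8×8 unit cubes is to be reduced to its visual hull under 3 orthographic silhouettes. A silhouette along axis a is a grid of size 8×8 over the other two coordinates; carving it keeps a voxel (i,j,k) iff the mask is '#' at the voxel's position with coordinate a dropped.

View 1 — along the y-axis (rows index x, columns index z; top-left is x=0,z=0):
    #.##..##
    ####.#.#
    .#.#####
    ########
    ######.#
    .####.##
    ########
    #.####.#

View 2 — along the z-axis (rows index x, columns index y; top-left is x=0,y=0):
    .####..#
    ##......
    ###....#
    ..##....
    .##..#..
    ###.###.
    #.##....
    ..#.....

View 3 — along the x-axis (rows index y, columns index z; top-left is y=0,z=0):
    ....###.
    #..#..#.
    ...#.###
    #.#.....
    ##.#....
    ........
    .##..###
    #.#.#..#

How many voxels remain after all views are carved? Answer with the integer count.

full grid |V| = 512
V1 y: intersect with XZ mask (52 set) -- 416 left
V2 z: intersect with XY mask (26 set) -- 164 left
V3 x: intersect with YZ mask (24 set) -- 63 left

63 voxels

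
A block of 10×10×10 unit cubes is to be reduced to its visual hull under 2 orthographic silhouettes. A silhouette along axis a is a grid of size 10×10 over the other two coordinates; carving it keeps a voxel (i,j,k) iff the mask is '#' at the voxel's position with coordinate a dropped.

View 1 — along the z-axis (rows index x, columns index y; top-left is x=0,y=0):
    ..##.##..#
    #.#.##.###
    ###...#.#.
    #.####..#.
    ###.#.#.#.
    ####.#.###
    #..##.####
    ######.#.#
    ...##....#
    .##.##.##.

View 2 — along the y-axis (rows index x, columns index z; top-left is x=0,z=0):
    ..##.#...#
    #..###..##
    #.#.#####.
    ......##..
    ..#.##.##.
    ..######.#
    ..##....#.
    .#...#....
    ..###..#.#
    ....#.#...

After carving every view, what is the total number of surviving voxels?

voxel count = 259

start: 10×10×10 = 1000 voxels
step 1: project along z, AND mask (61/100) → |grid| = 610
step 2: project along y, AND mask (43/100) → |grid| = 259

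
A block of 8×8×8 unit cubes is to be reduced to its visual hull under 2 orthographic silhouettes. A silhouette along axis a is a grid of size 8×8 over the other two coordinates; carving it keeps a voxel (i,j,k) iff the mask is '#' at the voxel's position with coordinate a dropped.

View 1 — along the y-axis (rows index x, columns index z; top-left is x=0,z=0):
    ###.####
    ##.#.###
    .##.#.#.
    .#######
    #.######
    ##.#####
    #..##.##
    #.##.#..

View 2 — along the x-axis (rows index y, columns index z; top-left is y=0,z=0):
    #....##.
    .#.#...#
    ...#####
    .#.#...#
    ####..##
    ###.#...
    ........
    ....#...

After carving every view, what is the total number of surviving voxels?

initial block: 8^3 = 512
V1 y: intersect with XZ mask (47 set) -- 376 left
V2 x: intersect with YZ mask (25 set) -- 147 left

|visual hull| = 147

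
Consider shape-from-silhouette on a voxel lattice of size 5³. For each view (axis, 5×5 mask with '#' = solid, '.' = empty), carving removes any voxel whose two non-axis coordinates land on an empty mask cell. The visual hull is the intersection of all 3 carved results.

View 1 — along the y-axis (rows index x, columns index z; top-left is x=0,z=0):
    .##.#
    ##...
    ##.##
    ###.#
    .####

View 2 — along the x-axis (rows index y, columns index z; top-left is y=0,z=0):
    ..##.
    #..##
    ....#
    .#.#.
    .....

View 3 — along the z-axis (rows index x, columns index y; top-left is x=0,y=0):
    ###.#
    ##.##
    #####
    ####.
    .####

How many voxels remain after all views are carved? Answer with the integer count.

voxel count = 22

initial block: 5^3 = 125
after view 1 [y-axis, 17 of 25 cells solid] → remaining = 85
after view 2 [x-axis, 8 of 25 cells solid] → remaining = 25
after view 3 [z-axis, 21 of 25 cells solid] → remaining = 22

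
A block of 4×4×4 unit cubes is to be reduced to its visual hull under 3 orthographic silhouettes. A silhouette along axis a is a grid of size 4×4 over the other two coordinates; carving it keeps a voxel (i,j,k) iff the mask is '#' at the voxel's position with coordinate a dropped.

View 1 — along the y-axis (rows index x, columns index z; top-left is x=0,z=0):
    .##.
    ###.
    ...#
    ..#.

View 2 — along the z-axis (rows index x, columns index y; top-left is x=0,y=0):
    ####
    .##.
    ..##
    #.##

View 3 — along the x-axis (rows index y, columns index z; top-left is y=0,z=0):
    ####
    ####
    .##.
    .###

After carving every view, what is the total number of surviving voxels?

full grid |V| = 64
carve view 1 (along y, XZ-mask fill 7/16): 28 voxels remain
carve view 2 (along z, XY-mask fill 11/16): 19 voxels remain
carve view 3 (along x, YZ-mask fill 13/16): 17 voxels remain

|visual hull| = 17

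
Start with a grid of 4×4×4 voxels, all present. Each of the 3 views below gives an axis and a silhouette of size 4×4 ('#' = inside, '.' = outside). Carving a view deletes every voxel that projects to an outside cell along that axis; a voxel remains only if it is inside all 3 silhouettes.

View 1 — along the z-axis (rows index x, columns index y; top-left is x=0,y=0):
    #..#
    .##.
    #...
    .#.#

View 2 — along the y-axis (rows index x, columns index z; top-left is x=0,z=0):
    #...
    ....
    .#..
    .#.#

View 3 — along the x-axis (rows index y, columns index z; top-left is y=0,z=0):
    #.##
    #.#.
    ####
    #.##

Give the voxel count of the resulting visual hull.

initial block: 4^3 = 64
after view 1 [z-axis, 7 of 16 cells solid] → remaining = 28
after view 2 [y-axis, 4 of 16 cells solid] → remaining = 7
after view 3 [x-axis, 12 of 16 cells solid] → remaining = 3

voxel count = 3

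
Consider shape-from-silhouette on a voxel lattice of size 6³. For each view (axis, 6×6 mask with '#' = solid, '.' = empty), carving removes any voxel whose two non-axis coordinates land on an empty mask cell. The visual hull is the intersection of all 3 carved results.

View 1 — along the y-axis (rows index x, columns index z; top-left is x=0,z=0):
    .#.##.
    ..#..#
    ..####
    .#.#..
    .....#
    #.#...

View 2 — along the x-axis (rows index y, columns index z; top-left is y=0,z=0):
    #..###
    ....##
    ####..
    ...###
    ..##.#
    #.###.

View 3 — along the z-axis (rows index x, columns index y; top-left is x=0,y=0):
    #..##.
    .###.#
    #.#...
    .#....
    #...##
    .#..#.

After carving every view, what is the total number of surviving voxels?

voxel count = 17

initial block: 6^3 = 216
after view 1 [y-axis, 14 of 36 cells solid] → remaining = 84
after view 2 [x-axis, 20 of 36 cells solid] → remaining = 49
after view 3 [z-axis, 15 of 36 cells solid] → remaining = 17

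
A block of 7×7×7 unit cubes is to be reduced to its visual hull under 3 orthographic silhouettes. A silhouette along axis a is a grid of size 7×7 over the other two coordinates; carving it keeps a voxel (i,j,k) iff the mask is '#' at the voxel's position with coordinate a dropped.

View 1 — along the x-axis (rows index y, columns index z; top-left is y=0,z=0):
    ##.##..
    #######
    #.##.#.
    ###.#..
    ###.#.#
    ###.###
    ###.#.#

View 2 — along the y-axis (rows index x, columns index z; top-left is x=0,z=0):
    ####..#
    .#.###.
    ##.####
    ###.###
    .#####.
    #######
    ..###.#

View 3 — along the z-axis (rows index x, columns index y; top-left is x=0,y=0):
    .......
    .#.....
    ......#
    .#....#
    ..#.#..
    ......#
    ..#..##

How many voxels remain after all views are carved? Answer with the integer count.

full grid |V| = 343
V1 x: intersect with YZ mask (35 set) -- 245 left
V2 y: intersect with XZ mask (37 set) -- 183 left
V3 z: intersect with XY mask (10 set) -- 38 left

38 voxels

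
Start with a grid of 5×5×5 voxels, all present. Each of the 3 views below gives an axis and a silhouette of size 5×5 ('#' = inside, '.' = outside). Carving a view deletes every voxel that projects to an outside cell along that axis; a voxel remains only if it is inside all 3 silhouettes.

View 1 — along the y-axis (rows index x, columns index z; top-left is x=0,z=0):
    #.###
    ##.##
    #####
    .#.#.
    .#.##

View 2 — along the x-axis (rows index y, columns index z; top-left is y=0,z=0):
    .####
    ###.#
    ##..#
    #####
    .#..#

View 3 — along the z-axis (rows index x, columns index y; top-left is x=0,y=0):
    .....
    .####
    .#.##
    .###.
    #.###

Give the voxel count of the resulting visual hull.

start: 5×5×5 = 125 voxels
after view 1 [y-axis, 18 of 25 cells solid] → remaining = 90
after view 2 [x-axis, 18 of 25 cells solid] → remaining = 65
after view 3 [z-axis, 14 of 25 cells solid] → remaining = 37

remaining voxels: 37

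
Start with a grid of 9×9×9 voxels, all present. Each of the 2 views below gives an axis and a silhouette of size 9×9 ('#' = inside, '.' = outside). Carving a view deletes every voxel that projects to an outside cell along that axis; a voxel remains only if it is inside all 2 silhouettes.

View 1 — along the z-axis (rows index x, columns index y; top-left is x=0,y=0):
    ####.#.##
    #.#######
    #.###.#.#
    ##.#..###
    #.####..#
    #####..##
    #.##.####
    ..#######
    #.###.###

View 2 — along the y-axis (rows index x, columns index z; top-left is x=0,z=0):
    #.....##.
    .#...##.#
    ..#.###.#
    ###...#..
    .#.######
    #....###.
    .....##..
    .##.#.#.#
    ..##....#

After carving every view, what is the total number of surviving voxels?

start: 9×9×9 = 729 voxels
carve view 1 (along z, XY-mask fill 61/81): 549 voxels remain
carve view 2 (along y, XZ-mask fill 37/81): 247 voxels remain

voxel count = 247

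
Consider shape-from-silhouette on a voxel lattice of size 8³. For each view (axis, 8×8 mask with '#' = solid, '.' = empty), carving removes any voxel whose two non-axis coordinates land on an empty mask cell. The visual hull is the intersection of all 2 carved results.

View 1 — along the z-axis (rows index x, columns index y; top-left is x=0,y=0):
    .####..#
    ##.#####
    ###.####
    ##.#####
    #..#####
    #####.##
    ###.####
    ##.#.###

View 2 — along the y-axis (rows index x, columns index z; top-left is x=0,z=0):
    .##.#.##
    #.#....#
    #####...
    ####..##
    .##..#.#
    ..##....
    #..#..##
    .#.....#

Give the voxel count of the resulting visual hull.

before carving: 512 voxels (8×8×8)
carve view 1 (along z, XY-mask fill 52/64): 416 voxels remain
carve view 2 (along y, XZ-mask fill 31/64): 201 voxels remain

remaining voxels: 201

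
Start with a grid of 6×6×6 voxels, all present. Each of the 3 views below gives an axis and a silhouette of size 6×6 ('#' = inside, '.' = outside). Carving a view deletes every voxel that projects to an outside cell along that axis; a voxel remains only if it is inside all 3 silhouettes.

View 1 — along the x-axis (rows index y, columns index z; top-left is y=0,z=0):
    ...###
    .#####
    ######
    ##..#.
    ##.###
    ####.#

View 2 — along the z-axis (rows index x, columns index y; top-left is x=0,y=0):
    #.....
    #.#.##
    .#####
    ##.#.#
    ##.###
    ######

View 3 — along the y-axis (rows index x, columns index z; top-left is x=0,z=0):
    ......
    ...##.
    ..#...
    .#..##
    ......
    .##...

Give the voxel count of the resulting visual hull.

start: 6×6×6 = 216 voxels
  1. axis=0 (YZ plane), |mask|=27  ⇒  voxels=162
  2. axis=2 (XY plane), |mask|=25  ⇒  voxels=110
  3. axis=1 (XZ plane), |mask|=8  ⇒  voxels=27

|visual hull| = 27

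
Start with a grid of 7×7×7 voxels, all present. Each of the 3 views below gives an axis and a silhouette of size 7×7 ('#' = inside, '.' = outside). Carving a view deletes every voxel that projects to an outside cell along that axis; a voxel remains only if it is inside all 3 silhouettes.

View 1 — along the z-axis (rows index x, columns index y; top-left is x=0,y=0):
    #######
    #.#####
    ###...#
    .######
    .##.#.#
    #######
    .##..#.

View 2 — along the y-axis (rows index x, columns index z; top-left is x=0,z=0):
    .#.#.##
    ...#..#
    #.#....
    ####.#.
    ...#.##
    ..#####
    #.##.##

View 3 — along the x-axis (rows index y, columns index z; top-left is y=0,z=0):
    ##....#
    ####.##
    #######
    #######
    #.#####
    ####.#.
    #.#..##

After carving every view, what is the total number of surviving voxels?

|visual hull| = 116

start: 7×7×7 = 343 voxels
V1 z: intersect with XY mask (37 set) -- 259 left
V2 y: intersect with XZ mask (26 set) -- 140 left
V3 x: intersect with YZ mask (38 set) -- 116 left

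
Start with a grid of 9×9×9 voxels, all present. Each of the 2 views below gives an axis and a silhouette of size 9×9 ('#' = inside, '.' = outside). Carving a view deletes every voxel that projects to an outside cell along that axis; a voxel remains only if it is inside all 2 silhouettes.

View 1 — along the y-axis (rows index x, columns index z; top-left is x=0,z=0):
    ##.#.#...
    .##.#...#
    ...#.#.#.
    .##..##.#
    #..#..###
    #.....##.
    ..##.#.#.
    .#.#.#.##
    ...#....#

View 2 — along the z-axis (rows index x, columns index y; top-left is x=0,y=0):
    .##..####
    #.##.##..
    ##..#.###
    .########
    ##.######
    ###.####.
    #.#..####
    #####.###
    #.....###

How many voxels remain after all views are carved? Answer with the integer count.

remaining voxels: 235

start: 9×9×9 = 729 voxels
carve view 1 (along y, XZ-mask fill 35/81): 315 voxels remain
carve view 2 (along z, XY-mask fill 58/81): 235 voxels remain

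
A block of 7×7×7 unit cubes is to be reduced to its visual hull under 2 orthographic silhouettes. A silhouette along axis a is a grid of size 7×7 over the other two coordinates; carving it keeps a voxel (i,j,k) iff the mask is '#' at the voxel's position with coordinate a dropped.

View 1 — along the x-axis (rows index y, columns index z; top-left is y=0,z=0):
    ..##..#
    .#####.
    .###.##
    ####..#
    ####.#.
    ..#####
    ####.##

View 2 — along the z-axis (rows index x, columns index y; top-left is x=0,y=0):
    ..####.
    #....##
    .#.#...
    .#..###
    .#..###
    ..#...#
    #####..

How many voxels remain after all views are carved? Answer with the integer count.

voxel count = 120

before carving: 343 voxels (7×7×7)
carve view 1 (along x, YZ-mask fill 34/49): 238 voxels remain
carve view 2 (along z, XY-mask fill 24/49): 120 voxels remain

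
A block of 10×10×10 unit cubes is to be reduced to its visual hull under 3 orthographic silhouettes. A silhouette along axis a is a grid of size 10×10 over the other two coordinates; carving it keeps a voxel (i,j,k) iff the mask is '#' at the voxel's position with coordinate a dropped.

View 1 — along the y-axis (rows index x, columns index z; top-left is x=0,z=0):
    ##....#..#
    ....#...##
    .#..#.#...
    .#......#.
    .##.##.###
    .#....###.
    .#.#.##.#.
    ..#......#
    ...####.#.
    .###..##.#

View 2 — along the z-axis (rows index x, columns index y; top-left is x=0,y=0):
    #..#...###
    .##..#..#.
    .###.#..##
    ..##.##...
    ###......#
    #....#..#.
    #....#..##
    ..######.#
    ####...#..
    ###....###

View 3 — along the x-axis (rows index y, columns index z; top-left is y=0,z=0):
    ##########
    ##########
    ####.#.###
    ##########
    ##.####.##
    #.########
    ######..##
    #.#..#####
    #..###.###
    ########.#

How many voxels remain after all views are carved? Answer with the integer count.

163 voxels

before carving: 1000 voxels (10×10×10)
carve view 1 (along y, XZ-mask fill 41/100): 410 voxels remain
carve view 2 (along z, XY-mask fill 48/100): 193 voxels remain
carve view 3 (along x, YZ-mask fill 86/100): 163 voxels remain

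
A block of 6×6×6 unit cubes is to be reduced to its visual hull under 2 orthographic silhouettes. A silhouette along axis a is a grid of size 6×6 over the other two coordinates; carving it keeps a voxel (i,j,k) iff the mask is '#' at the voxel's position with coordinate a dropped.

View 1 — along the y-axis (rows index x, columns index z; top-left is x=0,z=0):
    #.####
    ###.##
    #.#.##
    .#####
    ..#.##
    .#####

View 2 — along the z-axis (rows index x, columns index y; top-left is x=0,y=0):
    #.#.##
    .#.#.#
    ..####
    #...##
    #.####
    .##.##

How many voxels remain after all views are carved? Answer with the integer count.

full grid |V| = 216
  1. axis=1 (XZ plane), |mask|=27  ⇒  voxels=162
  2. axis=2 (XY plane), |mask|=23  ⇒  voxels=101

remaining voxels: 101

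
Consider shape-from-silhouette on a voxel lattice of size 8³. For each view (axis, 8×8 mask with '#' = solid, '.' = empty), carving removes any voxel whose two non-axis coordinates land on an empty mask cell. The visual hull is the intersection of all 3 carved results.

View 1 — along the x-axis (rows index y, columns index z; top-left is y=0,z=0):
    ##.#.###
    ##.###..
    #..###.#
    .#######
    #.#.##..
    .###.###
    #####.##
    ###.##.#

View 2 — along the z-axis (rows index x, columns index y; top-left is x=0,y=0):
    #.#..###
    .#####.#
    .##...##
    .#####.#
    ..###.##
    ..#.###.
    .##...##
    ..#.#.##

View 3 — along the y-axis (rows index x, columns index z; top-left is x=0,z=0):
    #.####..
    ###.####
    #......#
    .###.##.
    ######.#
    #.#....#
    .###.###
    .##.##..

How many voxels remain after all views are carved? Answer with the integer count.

before carving: 512 voxels (8×8×8)
  1. axis=0 (YZ plane), |mask|=46  ⇒  voxels=368
  2. axis=2 (XY plane), |mask|=38  ⇒  voxels=215
  3. axis=1 (XZ plane), |mask|=39  ⇒  voxels=137

remaining voxels: 137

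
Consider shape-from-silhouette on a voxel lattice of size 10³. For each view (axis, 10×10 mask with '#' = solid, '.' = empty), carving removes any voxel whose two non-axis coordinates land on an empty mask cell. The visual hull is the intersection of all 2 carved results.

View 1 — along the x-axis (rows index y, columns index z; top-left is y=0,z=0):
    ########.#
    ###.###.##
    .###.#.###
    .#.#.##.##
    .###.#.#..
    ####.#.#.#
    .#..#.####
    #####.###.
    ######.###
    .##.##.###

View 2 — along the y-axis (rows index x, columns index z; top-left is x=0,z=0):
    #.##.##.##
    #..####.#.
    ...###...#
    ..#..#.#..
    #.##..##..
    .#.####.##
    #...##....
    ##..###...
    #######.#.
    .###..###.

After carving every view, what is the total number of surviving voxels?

initial block: 10^3 = 1000
carve view 1 (along x, YZ-mask fill 72/100): 720 voxels remain
carve view 2 (along y, XZ-mask fill 54/100): 377 voxels remain

remaining voxels: 377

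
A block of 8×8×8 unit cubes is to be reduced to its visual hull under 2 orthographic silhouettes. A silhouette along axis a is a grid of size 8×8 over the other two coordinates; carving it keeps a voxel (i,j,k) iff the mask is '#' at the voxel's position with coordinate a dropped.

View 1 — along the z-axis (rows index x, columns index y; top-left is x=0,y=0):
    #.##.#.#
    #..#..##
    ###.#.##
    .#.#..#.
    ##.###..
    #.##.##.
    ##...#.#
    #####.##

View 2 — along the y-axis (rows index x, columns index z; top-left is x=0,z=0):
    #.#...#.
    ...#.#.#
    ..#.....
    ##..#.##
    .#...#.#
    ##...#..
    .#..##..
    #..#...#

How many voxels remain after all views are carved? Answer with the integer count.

voxel count = 111

start: 8×8×8 = 512 voxels
[1] z-view keeps 39 columns → grid now 312
[2] y-view keeps 24 columns → grid now 111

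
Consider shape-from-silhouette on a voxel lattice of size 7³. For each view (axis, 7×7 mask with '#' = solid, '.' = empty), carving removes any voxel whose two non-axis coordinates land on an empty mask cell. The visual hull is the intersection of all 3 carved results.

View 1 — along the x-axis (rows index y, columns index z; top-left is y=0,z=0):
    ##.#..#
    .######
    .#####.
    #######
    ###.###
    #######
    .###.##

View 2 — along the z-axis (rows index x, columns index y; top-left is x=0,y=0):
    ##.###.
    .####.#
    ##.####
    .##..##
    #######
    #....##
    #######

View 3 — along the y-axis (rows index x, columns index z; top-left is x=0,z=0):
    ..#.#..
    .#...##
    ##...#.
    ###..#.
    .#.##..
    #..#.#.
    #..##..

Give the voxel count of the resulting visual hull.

|visual hull| = 90

initial block: 7^3 = 343
carve view 1 (along x, YZ-mask fill 40/49): 280 voxels remain
carve view 2 (along z, XY-mask fill 37/49): 213 voxels remain
carve view 3 (along y, XZ-mask fill 21/49): 90 voxels remain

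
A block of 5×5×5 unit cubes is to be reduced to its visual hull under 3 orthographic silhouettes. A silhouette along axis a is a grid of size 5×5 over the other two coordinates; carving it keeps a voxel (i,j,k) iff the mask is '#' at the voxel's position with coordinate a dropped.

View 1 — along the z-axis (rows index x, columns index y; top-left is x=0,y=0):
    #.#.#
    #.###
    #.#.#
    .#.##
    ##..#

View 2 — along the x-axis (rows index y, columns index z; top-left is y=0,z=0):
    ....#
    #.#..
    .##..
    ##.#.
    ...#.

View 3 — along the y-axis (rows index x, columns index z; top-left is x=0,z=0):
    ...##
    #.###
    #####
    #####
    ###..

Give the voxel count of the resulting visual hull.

start: 5×5×5 = 125 voxels
V1 z: intersect with XY mask (16 set) -- 80 left
V2 x: intersect with YZ mask (9 set) -- 25 left
V3 y: intersect with XZ mask (19 set) -- 19 left

|visual hull| = 19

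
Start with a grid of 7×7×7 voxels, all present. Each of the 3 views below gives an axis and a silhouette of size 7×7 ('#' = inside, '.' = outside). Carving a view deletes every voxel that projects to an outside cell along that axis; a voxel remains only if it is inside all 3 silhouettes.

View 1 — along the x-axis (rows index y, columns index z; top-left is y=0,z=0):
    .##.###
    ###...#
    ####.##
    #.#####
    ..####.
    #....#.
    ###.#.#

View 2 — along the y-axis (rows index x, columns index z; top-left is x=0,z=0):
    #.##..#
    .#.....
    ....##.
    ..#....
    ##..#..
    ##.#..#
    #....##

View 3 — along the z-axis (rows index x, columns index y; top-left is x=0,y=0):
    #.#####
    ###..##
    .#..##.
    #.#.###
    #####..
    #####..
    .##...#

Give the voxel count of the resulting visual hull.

start: 7×7×7 = 343 voxels
step 1: project along x, AND mask (32/49) → |grid| = 224
step 2: project along y, AND mask (18/49) → |grid| = 83
step 3: project along z, AND mask (32/49) → |grid| = 56

voxel count = 56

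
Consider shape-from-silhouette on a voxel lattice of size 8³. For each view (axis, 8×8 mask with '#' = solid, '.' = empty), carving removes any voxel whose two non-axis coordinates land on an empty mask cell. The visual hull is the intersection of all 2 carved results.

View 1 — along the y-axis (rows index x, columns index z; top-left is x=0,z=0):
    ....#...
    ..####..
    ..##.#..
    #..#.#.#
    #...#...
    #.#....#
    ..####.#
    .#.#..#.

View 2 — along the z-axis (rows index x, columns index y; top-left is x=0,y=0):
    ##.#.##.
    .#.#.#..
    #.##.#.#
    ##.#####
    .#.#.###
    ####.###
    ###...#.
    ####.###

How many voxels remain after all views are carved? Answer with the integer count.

before carving: 512 voxels (8×8×8)
step 1: project along y, AND mask (25/64) → |grid| = 200
step 2: project along z, AND mask (43/64) → |grid| = 132

voxel count = 132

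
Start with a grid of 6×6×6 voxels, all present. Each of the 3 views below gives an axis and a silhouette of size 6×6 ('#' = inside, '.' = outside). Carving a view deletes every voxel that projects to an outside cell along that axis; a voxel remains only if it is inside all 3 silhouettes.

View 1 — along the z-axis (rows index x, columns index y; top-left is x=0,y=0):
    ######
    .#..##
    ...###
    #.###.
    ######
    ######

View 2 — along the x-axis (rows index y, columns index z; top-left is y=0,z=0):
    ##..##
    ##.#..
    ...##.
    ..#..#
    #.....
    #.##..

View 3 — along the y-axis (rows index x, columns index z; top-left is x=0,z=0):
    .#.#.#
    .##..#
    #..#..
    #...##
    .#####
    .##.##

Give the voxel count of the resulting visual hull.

voxel count = 37

initial block: 6^3 = 216
[1] z-view keeps 28 columns → grid now 168
[2] x-view keeps 15 columns → grid now 67
[3] y-view keeps 20 columns → grid now 37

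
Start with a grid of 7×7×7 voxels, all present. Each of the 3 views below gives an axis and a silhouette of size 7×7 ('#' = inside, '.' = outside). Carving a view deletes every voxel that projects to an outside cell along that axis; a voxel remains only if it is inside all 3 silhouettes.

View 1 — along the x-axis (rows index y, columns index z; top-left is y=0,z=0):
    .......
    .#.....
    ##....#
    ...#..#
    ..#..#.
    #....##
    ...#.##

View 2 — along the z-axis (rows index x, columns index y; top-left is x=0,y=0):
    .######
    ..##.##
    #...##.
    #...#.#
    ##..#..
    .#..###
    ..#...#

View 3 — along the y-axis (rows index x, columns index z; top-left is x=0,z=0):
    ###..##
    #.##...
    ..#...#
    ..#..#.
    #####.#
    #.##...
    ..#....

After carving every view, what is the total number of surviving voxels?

start: 7×7×7 = 343 voxels
[1] x-view keeps 14 columns → grid now 98
[2] z-view keeps 25 columns → grid now 53
[3] y-view keeps 22 columns → grid now 26

remaining voxels: 26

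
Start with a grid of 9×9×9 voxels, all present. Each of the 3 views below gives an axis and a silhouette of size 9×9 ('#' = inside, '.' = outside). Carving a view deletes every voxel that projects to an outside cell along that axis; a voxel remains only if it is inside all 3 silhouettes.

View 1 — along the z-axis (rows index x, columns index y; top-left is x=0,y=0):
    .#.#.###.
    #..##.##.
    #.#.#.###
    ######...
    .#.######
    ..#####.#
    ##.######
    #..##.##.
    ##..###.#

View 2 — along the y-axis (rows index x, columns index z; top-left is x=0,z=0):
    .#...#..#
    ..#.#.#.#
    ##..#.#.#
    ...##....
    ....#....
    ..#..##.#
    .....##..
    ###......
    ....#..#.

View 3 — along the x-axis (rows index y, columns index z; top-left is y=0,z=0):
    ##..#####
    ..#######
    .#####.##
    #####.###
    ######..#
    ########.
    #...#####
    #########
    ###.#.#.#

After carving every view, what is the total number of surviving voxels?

125 voxels

initial block: 9^3 = 729
[1] z-view keeps 54 columns → grid now 486
[2] y-view keeps 26 columns → grid now 151
[3] x-view keeps 65 columns → grid now 125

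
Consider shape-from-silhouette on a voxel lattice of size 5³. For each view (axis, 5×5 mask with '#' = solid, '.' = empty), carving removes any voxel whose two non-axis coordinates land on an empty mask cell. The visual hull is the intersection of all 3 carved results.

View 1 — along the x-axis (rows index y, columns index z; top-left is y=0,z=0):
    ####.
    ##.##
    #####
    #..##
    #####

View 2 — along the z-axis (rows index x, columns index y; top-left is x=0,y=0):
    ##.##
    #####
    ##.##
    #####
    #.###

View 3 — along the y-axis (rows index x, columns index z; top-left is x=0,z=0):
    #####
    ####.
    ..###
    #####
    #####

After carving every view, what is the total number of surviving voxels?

voxel count = 80

start: 5×5×5 = 125 voxels
carve view 1 (along x, YZ-mask fill 21/25): 105 voxels remain
carve view 2 (along z, XY-mask fill 22/25): 91 voxels remain
carve view 3 (along y, XZ-mask fill 22/25): 80 voxels remain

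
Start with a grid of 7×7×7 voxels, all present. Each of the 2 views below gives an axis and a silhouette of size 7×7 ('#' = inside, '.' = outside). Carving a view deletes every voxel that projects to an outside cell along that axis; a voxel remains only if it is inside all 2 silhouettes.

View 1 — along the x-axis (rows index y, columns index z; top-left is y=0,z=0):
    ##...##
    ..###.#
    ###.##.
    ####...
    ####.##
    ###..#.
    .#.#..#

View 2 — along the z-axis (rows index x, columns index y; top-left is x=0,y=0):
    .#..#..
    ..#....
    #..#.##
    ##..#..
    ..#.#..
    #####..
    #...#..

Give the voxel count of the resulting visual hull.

|visual hull| = 88

before carving: 343 voxels (7×7×7)
carve view 1 (along x, YZ-mask fill 30/49): 210 voxels remain
carve view 2 (along z, XY-mask fill 19/49): 88 voxels remain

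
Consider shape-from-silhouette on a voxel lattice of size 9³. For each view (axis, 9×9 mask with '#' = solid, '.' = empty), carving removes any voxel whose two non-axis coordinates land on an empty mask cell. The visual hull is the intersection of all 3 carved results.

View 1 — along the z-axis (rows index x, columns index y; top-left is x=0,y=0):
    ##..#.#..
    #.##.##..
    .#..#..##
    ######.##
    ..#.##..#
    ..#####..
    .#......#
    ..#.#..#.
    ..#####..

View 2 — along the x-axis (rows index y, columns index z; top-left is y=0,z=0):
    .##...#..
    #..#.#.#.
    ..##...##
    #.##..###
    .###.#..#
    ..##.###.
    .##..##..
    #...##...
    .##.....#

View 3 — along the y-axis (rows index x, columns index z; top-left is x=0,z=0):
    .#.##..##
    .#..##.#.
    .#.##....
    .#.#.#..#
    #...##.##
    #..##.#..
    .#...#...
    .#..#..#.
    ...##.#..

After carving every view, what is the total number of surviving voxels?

|visual hull| = 62

initial block: 9^3 = 729
V1 z: intersect with XY mask (40 set) -- 360 left
V2 x: intersect with YZ mask (37 set) -- 170 left
V3 y: intersect with XZ mask (33 set) -- 62 left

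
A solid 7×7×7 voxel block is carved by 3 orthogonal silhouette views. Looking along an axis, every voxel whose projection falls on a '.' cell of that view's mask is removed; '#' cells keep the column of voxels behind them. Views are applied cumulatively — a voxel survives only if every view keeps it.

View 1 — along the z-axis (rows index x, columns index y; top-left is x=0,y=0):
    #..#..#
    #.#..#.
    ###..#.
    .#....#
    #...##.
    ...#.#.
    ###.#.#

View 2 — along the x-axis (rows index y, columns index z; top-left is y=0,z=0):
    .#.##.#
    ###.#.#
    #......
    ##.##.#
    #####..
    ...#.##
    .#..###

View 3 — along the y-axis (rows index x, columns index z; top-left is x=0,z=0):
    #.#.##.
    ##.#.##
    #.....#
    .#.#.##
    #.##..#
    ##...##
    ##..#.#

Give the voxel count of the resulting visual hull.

initial block: 7^3 = 343
carve view 1 (along z, XY-mask fill 22/49): 154 voxels remain
carve view 2 (along x, YZ-mask fill 27/49): 82 voxels remain
carve view 3 (along y, XZ-mask fill 27/49): 48 voxels remain

|visual hull| = 48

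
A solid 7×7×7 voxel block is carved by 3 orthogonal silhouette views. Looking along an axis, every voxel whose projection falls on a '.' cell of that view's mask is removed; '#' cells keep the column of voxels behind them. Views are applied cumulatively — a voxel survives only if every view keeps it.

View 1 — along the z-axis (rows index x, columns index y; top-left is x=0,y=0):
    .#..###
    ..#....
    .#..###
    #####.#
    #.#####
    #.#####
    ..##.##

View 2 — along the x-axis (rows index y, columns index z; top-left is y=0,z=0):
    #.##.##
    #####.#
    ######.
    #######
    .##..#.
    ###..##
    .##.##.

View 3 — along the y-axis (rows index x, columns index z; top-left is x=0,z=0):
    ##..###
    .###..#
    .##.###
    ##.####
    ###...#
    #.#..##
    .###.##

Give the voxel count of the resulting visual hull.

before carving: 343 voxels (7×7×7)
[1] z-view keeps 31 columns → grid now 217
[2] x-view keeps 36 columns → grid now 155
[3] y-view keeps 33 columns → grid now 109

remaining voxels: 109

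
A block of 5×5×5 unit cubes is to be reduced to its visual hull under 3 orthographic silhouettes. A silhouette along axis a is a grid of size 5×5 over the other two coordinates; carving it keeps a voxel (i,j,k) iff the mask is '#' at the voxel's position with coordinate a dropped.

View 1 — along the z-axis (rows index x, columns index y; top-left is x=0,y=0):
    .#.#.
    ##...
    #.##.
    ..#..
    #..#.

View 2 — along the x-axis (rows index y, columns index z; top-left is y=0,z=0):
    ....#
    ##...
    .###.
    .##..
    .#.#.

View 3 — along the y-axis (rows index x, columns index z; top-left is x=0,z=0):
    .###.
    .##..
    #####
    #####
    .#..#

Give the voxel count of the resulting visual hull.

before carving: 125 voxels (5×5×5)
V1 z: intersect with XY mask (10 set) -- 50 left
V2 x: intersect with YZ mask (10 set) -- 19 left
V3 y: intersect with XZ mask (17 set) -- 15 left

|visual hull| = 15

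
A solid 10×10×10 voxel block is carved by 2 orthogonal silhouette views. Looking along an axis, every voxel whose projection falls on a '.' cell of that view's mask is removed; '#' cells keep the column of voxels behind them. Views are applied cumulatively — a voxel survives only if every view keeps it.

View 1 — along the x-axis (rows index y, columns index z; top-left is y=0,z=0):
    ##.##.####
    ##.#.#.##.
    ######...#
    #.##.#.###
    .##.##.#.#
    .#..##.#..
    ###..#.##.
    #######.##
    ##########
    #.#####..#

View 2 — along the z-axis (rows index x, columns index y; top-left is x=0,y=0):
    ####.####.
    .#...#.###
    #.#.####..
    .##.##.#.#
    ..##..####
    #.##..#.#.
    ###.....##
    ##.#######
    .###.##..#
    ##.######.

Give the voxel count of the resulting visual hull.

voxel count = 450

start: 10×10×10 = 1000 voxels
V1 x: intersect with YZ mask (70 set) -- 700 left
V2 z: intersect with XY mask (64 set) -- 450 left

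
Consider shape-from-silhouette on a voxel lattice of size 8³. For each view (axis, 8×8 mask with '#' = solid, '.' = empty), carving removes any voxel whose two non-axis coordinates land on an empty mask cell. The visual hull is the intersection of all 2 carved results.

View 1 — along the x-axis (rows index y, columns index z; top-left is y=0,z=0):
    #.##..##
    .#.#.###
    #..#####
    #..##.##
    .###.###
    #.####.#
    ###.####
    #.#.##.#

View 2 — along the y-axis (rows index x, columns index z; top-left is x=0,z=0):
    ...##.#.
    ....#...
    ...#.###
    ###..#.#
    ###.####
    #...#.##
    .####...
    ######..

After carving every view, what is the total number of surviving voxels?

190 voxels

start: 8×8×8 = 512 voxels
step 1: project along x, AND mask (45/64) → |grid| = 360
step 2: project along y, AND mask (34/64) → |grid| = 190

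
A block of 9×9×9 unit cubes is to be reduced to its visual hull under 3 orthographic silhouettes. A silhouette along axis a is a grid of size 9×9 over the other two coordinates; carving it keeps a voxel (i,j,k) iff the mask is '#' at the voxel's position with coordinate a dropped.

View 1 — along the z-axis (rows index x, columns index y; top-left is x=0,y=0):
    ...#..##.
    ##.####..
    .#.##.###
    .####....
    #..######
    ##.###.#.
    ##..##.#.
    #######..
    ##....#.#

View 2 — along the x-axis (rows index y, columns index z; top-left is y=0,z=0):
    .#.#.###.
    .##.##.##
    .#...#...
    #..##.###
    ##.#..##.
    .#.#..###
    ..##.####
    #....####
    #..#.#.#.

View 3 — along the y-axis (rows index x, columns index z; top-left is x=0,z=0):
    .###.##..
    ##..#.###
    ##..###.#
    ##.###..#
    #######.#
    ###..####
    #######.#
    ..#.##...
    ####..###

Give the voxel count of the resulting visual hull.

initial block: 9^3 = 729
after view 1 [z-axis, 48 of 81 cells solid] → remaining = 432
after view 2 [x-axis, 44 of 81 cells solid] → remaining = 251
after view 3 [y-axis, 56 of 81 cells solid] → remaining = 164

|visual hull| = 164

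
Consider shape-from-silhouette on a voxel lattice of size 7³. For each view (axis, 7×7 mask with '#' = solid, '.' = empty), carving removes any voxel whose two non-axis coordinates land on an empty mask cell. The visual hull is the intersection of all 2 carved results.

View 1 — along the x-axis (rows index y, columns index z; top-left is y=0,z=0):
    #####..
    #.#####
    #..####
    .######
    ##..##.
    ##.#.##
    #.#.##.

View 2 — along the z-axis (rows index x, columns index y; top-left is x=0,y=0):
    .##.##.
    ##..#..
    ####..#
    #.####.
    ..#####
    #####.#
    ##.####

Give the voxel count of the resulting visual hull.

start: 7×7×7 = 343 voxels
step 1: project along x, AND mask (35/49) → |grid| = 245
step 2: project along z, AND mask (34/49) → |grid| = 170

|visual hull| = 170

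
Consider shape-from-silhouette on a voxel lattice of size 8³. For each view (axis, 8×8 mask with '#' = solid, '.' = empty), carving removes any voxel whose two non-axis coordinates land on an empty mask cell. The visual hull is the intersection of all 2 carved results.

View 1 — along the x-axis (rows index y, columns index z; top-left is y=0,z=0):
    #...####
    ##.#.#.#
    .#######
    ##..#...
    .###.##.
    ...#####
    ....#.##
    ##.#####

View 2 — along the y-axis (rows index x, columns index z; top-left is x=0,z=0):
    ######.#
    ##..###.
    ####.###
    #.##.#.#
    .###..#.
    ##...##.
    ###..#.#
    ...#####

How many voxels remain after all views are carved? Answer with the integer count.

initial block: 8^3 = 512
step 1: project along x, AND mask (40/64) → |grid| = 320
step 2: project along y, AND mask (42/64) → |grid| = 209

remaining voxels: 209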